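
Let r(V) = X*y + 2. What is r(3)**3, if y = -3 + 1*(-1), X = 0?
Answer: 8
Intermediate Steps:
y = -4 (y = -3 - 1 = -4)
r(V) = 2 (r(V) = 0*(-4) + 2 = 0 + 2 = 2)
r(3)**3 = 2**3 = 8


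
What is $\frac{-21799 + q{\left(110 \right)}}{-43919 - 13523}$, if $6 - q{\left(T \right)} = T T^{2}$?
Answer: $\frac{1352793}{57442} \approx 23.551$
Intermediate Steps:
$q{\left(T \right)} = 6 - T^{3}$ ($q{\left(T \right)} = 6 - T T^{2} = 6 - T^{3}$)
$\frac{-21799 + q{\left(110 \right)}}{-43919 - 13523} = \frac{-21799 + \left(6 - 110^{3}\right)}{-43919 - 13523} = \frac{-21799 + \left(6 - 1331000\right)}{-57442} = \left(-21799 + \left(6 - 1331000\right)\right) \left(- \frac{1}{57442}\right) = \left(-21799 - 1330994\right) \left(- \frac{1}{57442}\right) = \left(-1352793\right) \left(- \frac{1}{57442}\right) = \frac{1352793}{57442}$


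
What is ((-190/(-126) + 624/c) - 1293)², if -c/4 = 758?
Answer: 951220945096900/570111129 ≈ 1.6685e+6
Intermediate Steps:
c = -3032 (c = -4*758 = -3032)
((-190/(-126) + 624/c) - 1293)² = ((-190/(-126) + 624/(-3032)) - 1293)² = ((-190*(-1/126) + 624*(-1/3032)) - 1293)² = ((95/63 - 78/379) - 1293)² = (31091/23877 - 1293)² = (-30841870/23877)² = 951220945096900/570111129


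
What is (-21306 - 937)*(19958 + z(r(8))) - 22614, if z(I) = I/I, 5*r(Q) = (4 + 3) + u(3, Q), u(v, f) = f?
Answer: -443970651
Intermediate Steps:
r(Q) = 7/5 + Q/5 (r(Q) = ((4 + 3) + Q)/5 = (7 + Q)/5 = 7/5 + Q/5)
z(I) = 1
(-21306 - 937)*(19958 + z(r(8))) - 22614 = (-21306 - 937)*(19958 + 1) - 22614 = -22243*19959 - 22614 = -443948037 - 22614 = -443970651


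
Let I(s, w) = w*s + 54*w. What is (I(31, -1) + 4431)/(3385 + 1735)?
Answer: 2173/2560 ≈ 0.84883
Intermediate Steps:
I(s, w) = 54*w + s*w (I(s, w) = s*w + 54*w = 54*w + s*w)
(I(31, -1) + 4431)/(3385 + 1735) = (-(54 + 31) + 4431)/(3385 + 1735) = (-1*85 + 4431)/5120 = (-85 + 4431)*(1/5120) = 4346*(1/5120) = 2173/2560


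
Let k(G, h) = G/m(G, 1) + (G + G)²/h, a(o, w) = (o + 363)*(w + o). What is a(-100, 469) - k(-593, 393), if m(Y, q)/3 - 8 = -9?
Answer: 36655192/393 ≈ 93270.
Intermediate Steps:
m(Y, q) = -3 (m(Y, q) = 24 + 3*(-9) = 24 - 27 = -3)
a(o, w) = (363 + o)*(o + w)
k(G, h) = -G/3 + 4*G²/h (k(G, h) = G/(-3) + (G + G)²/h = G*(-⅓) + (2*G)²/h = -G/3 + (4*G²)/h = -G/3 + 4*G²/h)
a(-100, 469) - k(-593, 393) = ((-100)² + 363*(-100) + 363*469 - 100*469) - (-593)*(-1*393 + 12*(-593))/(3*393) = (10000 - 36300 + 170247 - 46900) - (-593)*(-393 - 7116)/(3*393) = 97047 - (-593)*(-7509)/(3*393) = 97047 - 1*1484279/393 = 97047 - 1484279/393 = 36655192/393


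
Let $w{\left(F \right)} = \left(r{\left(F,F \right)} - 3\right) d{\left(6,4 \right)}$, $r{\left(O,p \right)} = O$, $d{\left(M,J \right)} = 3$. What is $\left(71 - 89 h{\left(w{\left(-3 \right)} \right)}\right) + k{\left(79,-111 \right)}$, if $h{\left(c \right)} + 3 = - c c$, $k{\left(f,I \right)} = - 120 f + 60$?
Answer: $19754$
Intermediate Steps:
$k{\left(f,I \right)} = 60 - 120 f$
$w{\left(F \right)} = -9 + 3 F$ ($w{\left(F \right)} = \left(F - 3\right) 3 = \left(-3 + F\right) 3 = -9 + 3 F$)
$h{\left(c \right)} = -3 - c^{2}$ ($h{\left(c \right)} = -3 + - c c = -3 - c^{2}$)
$\left(71 - 89 h{\left(w{\left(-3 \right)} \right)}\right) + k{\left(79,-111 \right)} = \left(71 - 89 \left(-3 - \left(-9 + 3 \left(-3\right)\right)^{2}\right)\right) + \left(60 - 9480\right) = \left(71 - 89 \left(-3 - \left(-9 - 9\right)^{2}\right)\right) + \left(60 - 9480\right) = \left(71 - 89 \left(-3 - \left(-18\right)^{2}\right)\right) - 9420 = \left(71 - 89 \left(-3 - 324\right)\right) - 9420 = \left(71 - -29103\right) - 9420 = \left(71 + 29103\right) - 9420 = 29174 - 9420 = 19754$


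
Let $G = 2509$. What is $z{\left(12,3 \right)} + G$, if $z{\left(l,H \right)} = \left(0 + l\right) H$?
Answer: $2545$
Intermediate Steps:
$z{\left(l,H \right)} = H l$ ($z{\left(l,H \right)} = l H = H l$)
$z{\left(12,3 \right)} + G = 3 \cdot 12 + 2509 = 36 + 2509 = 2545$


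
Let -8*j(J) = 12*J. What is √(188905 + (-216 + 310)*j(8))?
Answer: √187777 ≈ 433.33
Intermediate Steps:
j(J) = -3*J/2
√(188905 + (-216 + 310)*j(8)) = √(188905 + (-216 + 310)*(-3/2*8)) = √(188905 + 94*(-12)) = √(188905 - 1128) = √187777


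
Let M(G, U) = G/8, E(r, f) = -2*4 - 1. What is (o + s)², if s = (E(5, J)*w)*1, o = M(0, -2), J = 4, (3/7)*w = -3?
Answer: 3969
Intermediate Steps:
w = -7 (w = (7/3)*(-3) = -7)
E(r, f) = -9 (E(r, f) = -8 - 1 = -9)
M(G, U) = G/8 (M(G, U) = G*(⅛) = G/8)
o = 0 (o = (⅛)*0 = 0)
s = 63 (s = -9*(-7)*1 = 63*1 = 63)
(o + s)² = (0 + 63)² = 63² = 3969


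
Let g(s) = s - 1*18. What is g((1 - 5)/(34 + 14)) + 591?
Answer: 6875/12 ≈ 572.92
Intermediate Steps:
g(s) = -18 + s (g(s) = s - 18 = -18 + s)
g((1 - 5)/(34 + 14)) + 591 = (-18 + (1 - 5)/(34 + 14)) + 591 = (-18 - 4/48) + 591 = (-18 - 4*1/48) + 591 = (-18 - 1/12) + 591 = -217/12 + 591 = 6875/12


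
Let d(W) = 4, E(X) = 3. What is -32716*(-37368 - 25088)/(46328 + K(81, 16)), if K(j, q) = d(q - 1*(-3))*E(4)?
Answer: 510827624/11585 ≈ 44094.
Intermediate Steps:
K(j, q) = 12 (K(j, q) = 4*3 = 12)
-32716*(-37368 - 25088)/(46328 + K(81, 16)) = -32716*(-37368 - 25088)/(46328 + 12) = -32716/(46340/(-62456)) = -32716/(46340*(-1/62456)) = -32716/(-11585/15614) = -32716*(-15614/11585) = 510827624/11585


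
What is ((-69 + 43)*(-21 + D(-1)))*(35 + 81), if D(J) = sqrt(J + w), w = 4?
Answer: 63336 - 3016*sqrt(3) ≈ 58112.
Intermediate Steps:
D(J) = sqrt(4 + J) (D(J) = sqrt(J + 4) = sqrt(4 + J))
((-69 + 43)*(-21 + D(-1)))*(35 + 81) = ((-69 + 43)*(-21 + sqrt(4 - 1)))*(35 + 81) = -26*(-21 + sqrt(3))*116 = (546 - 26*sqrt(3))*116 = 63336 - 3016*sqrt(3)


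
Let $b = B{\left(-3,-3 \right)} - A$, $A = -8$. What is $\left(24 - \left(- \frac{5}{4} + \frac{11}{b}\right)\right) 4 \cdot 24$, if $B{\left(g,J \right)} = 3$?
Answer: $2328$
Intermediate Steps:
$b = 11$ ($b = 3 - -8 = 3 + 8 = 11$)
$\left(24 - \left(- \frac{5}{4} + \frac{11}{b}\right)\right) 4 \cdot 24 = \left(24 - \left(1 - \frac{5}{4}\right)\right) 4 \cdot 24 = \left(24 - - \frac{1}{4}\right) 4 \cdot 24 = \left(24 + \left(\frac{5}{4} - 1\right)\right) 4 \cdot 24 = \left(24 + \frac{1}{4}\right) 4 \cdot 24 = \frac{97}{4} \cdot 4 \cdot 24 = 97 \cdot 24 = 2328$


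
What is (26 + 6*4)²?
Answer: 2500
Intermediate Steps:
(26 + 6*4)² = (26 + 24)² = 50² = 2500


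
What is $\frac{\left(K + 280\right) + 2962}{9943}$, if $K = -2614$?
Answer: $\frac{628}{9943} \approx 0.06316$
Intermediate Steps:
$\frac{\left(K + 280\right) + 2962}{9943} = \frac{\left(-2614 + 280\right) + 2962}{9943} = \left(-2334 + 2962\right) \frac{1}{9943} = 628 \cdot \frac{1}{9943} = \frac{628}{9943}$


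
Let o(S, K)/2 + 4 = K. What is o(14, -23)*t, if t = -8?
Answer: 432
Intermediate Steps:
o(S, K) = -8 + 2*K
o(14, -23)*t = (-8 + 2*(-23))*(-8) = (-8 - 46)*(-8) = -54*(-8) = 432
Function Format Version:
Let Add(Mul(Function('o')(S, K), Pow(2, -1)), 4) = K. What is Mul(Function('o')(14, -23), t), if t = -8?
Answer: 432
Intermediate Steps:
Function('o')(S, K) = Add(-8, Mul(2, K))
Mul(Function('o')(14, -23), t) = Mul(Add(-8, Mul(2, -23)), -8) = Mul(Add(-8, -46), -8) = Mul(-54, -8) = 432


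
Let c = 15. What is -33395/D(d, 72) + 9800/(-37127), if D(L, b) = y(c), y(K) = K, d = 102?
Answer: -248000633/111381 ≈ -2226.6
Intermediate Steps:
D(L, b) = 15
-33395/D(d, 72) + 9800/(-37127) = -33395/15 + 9800/(-37127) = -33395*1/15 + 9800*(-1/37127) = -6679/3 - 9800/37127 = -248000633/111381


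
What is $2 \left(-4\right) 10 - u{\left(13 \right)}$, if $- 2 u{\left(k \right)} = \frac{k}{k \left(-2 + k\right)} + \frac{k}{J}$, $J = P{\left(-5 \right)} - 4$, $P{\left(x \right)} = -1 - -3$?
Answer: $- \frac{3661}{44} \approx -83.205$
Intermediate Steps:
$P{\left(x \right)} = 2$ ($P{\left(x \right)} = -1 + 3 = 2$)
$J = -2$ ($J = 2 - 4 = -2$)
$u{\left(k \right)} = - \frac{1}{2 \left(-2 + k\right)} + \frac{k}{4}$ ($u{\left(k \right)} = - \frac{\frac{k}{k \left(-2 + k\right)} + \frac{k}{-2}}{2} = - \frac{k \frac{1}{k \left(-2 + k\right)} + k \left(- \frac{1}{2}\right)}{2} = - \frac{\frac{1}{-2 + k} - \frac{k}{2}}{2} = - \frac{1}{2 \left(-2 + k\right)} + \frac{k}{4}$)
$2 \left(-4\right) 10 - u{\left(13 \right)} = 2 \left(-4\right) 10 - \frac{-2 + 13^{2} - 26}{4 \left(-2 + 13\right)} = \left(-8\right) 10 - \frac{-2 + 169 - 26}{4 \cdot 11} = -80 - \frac{1}{4} \cdot \frac{1}{11} \cdot 141 = -80 - \frac{141}{44} = - \frac{3661}{44}$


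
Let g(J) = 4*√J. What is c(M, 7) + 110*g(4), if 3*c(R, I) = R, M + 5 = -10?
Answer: 875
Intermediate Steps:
M = -15 (M = -5 - 10 = -15)
c(R, I) = R/3
c(M, 7) + 110*g(4) = (⅓)*(-15) + 110*(4*√4) = -5 + 110*(4*2) = -5 + 110*8 = -5 + 880 = 875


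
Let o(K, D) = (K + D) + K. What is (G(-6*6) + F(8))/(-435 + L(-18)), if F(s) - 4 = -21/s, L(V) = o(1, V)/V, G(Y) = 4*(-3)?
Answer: 765/31256 ≈ 0.024475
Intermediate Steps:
o(K, D) = D + 2*K (o(K, D) = (D + K) + K = D + 2*K)
G(Y) = -12
L(V) = (2 + V)/V (L(V) = (V + 2*1)/V = (V + 2)/V = (2 + V)/V)
F(s) = 4 - 21/s
(G(-6*6) + F(8))/(-435 + L(-18)) = (-12 + (4 - 21/8))/(-435 + (2 - 18)/(-18)) = (-12 + (4 - 21*⅛))/(-435 - 1/18*(-16)) = (-12 + (4 - 21/8))/(-435 + 8/9) = (-12 + 11/8)/(-3907/9) = -85/8*(-9/3907) = 765/31256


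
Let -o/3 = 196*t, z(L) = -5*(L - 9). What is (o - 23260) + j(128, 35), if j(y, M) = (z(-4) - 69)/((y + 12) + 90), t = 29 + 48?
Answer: -7881642/115 ≈ -68536.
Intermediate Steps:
z(L) = 45 - 5*L (z(L) = -5*(-9 + L) = 45 - 5*L)
t = 77
j(y, M) = -4/(102 + y) (j(y, M) = ((45 - 5*(-4)) - 69)/((y + 12) + 90) = ((45 + 20) - 69)/((12 + y) + 90) = (65 - 69)/(102 + y) = -4/(102 + y))
o = -45276 (o = -588*77 = -3*15092 = -45276)
(o - 23260) + j(128, 35) = (-45276 - 23260) - 4/(102 + 128) = -68536 - 4/230 = -68536 - 4*1/230 = -68536 - 2/115 = -7881642/115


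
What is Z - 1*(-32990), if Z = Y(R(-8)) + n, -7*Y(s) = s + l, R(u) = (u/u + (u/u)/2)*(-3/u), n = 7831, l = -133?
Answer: 4574071/112 ≈ 40840.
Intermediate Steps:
R(u) = -9/(2*u) (R(u) = (1 + 1*(½))*(-3/u) = (1 + ½)*(-3/u) = 3*(-3/u)/2 = -9/(2*u))
Y(s) = 19 - s/7 (Y(s) = -(s - 133)/7 = -(-133 + s)/7 = 19 - s/7)
Z = 879191/112 (Z = (19 - (-9)/(14*(-8))) + 7831 = (19 - (-9)*(-1)/(14*8)) + 7831 = (19 - ⅐*9/16) + 7831 = (19 - 9/112) + 7831 = 2119/112 + 7831 = 879191/112 ≈ 7849.9)
Z - 1*(-32990) = 879191/112 - 1*(-32990) = 879191/112 + 32990 = 4574071/112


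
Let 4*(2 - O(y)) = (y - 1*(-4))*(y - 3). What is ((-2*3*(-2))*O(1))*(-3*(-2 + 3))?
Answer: -162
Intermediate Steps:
O(y) = 2 - (-3 + y)*(4 + y)/4 (O(y) = 2 - (y - 1*(-4))*(y - 3)/4 = 2 - (y + 4)*(-3 + y)/4 = 2 - (4 + y)*(-3 + y)/4 = 2 - (-3 + y)*(4 + y)/4)
((-2*3*(-2))*O(1))*(-3*(-2 + 3)) = ((-2*3*(-2))*(5 - ¼*1 - ¼*1²))*(-3*(-2 + 3)) = ((-6*(-2))*(5 - ¼ - ¼*1))*(-3*1) = (12*(5 - ¼ - ¼))*(-3) = (12*(9/2))*(-3) = 54*(-3) = -162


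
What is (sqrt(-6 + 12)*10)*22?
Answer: 220*sqrt(6) ≈ 538.89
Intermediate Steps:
(sqrt(-6 + 12)*10)*22 = (sqrt(6)*10)*22 = (10*sqrt(6))*22 = 220*sqrt(6)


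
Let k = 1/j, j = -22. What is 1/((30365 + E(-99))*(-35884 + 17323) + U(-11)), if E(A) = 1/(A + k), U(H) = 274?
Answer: -2179/1228093777547 ≈ -1.7743e-9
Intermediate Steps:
k = -1/22 (k = 1/(-22) = -1/22 ≈ -0.045455)
E(A) = 1/(-1/22 + A) (E(A) = 1/(A - 1/22) = 1/(-1/22 + A))
1/((30365 + E(-99))*(-35884 + 17323) + U(-11)) = 1/((30365 + 22/(-1 + 22*(-99)))*(-35884 + 17323) + 274) = 1/((30365 + 22/(-1 - 2178))*(-18561) + 274) = 1/((30365 + 22/(-2179))*(-18561) + 274) = 1/((30365 + 22*(-1/2179))*(-18561) + 274) = 1/((30365 - 22/2179)*(-18561) + 274) = 1/((66165313/2179)*(-18561) + 274) = 1/(-1228094374593/2179 + 274) = 1/(-1228093777547/2179) = -2179/1228093777547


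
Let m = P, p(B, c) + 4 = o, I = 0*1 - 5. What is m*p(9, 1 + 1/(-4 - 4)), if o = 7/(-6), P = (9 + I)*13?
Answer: -806/3 ≈ -268.67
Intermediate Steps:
I = -5 (I = 0 - 5 = -5)
P = 52 (P = (9 - 5)*13 = 4*13 = 52)
o = -7/6 (o = 7*(-1/6) = -7/6 ≈ -1.1667)
p(B, c) = -31/6 (p(B, c) = -4 - 7/6 = -31/6)
m = 52
m*p(9, 1 + 1/(-4 - 4)) = 52*(-31/6) = -806/3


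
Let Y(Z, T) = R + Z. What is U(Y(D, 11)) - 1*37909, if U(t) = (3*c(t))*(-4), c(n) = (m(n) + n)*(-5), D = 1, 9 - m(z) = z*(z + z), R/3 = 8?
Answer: -110869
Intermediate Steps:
R = 24 (R = 3*8 = 24)
m(z) = 9 - 2*z² (m(z) = 9 - z*(z + z) = 9 - z*2*z = 9 - 2*z²)
Y(Z, T) = 24 + Z
c(n) = -45 - 5*n + 10*n² (c(n) = ((9 - 2*n²) + n)*(-5) = (9 + n - 2*n²)*(-5) = -45 - 5*n + 10*n²)
U(t) = 540 - 120*t² + 60*t (U(t) = (3*(-45 - 5*t + 10*t²))*(-4) = (-135 - 15*t + 30*t²)*(-4) = 540 - 120*t² + 60*t)
U(Y(D, 11)) - 1*37909 = (540 - 120*(24 + 1)² + 60*(24 + 1)) - 1*37909 = (540 - 120*25² + 60*25) - 37909 = (540 - 120*625 + 1500) - 37909 = (540 - 75000 + 1500) - 37909 = -72960 - 37909 = -110869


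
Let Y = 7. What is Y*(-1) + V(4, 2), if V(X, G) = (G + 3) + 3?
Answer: 1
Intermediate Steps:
V(X, G) = 6 + G (V(X, G) = (3 + G) + 3 = 6 + G)
Y*(-1) + V(4, 2) = 7*(-1) + (6 + 2) = -7 + 8 = 1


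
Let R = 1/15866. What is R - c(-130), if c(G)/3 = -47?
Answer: 2237107/15866 ≈ 141.00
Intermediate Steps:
c(G) = -141 (c(G) = 3*(-47) = -141)
R = 1/15866 ≈ 6.3028e-5
R - c(-130) = 1/15866 - 1*(-141) = 1/15866 + 141 = 2237107/15866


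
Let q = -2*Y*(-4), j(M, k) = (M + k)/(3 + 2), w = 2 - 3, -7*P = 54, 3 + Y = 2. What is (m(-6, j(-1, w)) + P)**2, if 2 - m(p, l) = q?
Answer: 256/49 ≈ 5.2245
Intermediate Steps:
Y = -1 (Y = -3 + 2 = -1)
P = -54/7 (P = -1/7*54 = -54/7 ≈ -7.7143)
w = -1
j(M, k) = M/5 + k/5 (j(M, k) = (M + k)/5 = (M + k)*(1/5) = M/5 + k/5)
q = -8 (q = -2*(-1)*(-4) = 2*(-4) = -8)
m(p, l) = 10 (m(p, l) = 2 - 1*(-8) = 2 + 8 = 10)
(m(-6, j(-1, w)) + P)**2 = (10 - 54/7)**2 = (16/7)**2 = 256/49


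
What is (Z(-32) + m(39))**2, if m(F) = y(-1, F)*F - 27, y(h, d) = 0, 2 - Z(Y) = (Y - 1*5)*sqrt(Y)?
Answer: (-25 + 148*I*sqrt(2))**2 ≈ -43183.0 - 10465.0*I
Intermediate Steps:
Z(Y) = 2 - sqrt(Y)*(-5 + Y) (Z(Y) = 2 - (Y - 1*5)*sqrt(Y) = 2 - (Y - 5)*sqrt(Y) = 2 - (-5 + Y)*sqrt(Y) = 2 - sqrt(Y)*(-5 + Y))
m(F) = -27 (m(F) = 0*F - 27 = 0 - 27 = -27)
(Z(-32) + m(39))**2 = ((2 - (-32)**(3/2) + 5*sqrt(-32)) - 27)**2 = ((2 - (-128)*I*sqrt(2) + 5*(4*I*sqrt(2))) - 27)**2 = ((2 + 128*I*sqrt(2) + 20*I*sqrt(2)) - 27)**2 = ((2 + 148*I*sqrt(2)) - 27)**2 = (-25 + 148*I*sqrt(2))**2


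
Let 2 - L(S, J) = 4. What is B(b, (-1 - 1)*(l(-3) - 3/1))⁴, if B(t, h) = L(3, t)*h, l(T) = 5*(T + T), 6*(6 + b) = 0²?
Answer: 303595776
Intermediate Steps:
L(S, J) = -2 (L(S, J) = 2 - 1*4 = 2 - 4 = -2)
b = -6 (b = -6 + (⅙)*0² = -6 + (⅙)*0 = -6 + 0 = -6)
l(T) = 10*T (l(T) = 5*(2*T) = 10*T)
B(t, h) = -2*h
B(b, (-1 - 1)*(l(-3) - 3/1))⁴ = (-2*(-1 - 1)*(10*(-3) - 3/1))⁴ = (-(-4)*(-30 - 3*1))⁴ = (-(-4)*(-30 - 3))⁴ = (-(-4)*(-33))⁴ = (-2*66)⁴ = (-132)⁴ = 303595776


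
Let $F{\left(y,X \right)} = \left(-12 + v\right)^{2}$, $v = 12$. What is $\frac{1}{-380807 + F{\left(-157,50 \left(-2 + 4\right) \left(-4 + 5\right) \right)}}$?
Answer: $- \frac{1}{380807} \approx -2.626 \cdot 10^{-6}$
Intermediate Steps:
$F{\left(y,X \right)} = 0$ ($F{\left(y,X \right)} = \left(-12 + 12\right)^{2} = 0^{2} = 0$)
$\frac{1}{-380807 + F{\left(-157,50 \left(-2 + 4\right) \left(-4 + 5\right) \right)}} = \frac{1}{-380807 + 0} = \frac{1}{-380807} = - \frac{1}{380807}$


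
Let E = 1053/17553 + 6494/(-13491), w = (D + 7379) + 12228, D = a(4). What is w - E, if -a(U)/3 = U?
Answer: 1546781065448/78935841 ≈ 19595.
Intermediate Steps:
a(U) = -3*U
D = -12 (D = -3*4 = -12)
w = 19595 (w = (-12 + 7379) + 12228 = 7367 + 12228 = 19595)
E = -33261053/78935841 (E = 1053*(1/17553) + 6494*(-1/13491) = 351/5851 - 6494/13491 = -33261053/78935841 ≈ -0.42137)
w - E = 19595 - 1*(-33261053/78935841) = 19595 + 33261053/78935841 = 1546781065448/78935841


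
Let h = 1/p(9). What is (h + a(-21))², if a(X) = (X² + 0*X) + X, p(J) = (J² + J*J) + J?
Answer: 5158256041/29241 ≈ 1.7641e+5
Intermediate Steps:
p(J) = J + 2*J² (p(J) = (J² + J²) + J = 2*J² + J = J + 2*J²)
a(X) = X + X² (a(X) = (X² + 0) + X = X² + X = X + X²)
h = 1/171 (h = 1/(9*(1 + 2*9)) = 1/(9*(1 + 18)) = 1/(9*19) = 1/171 ≈ 0.0058480)
(h + a(-21))² = (1/171 - 21*(1 - 21))² = (1/171 - 21*(-20))² = (1/171 + 420)² = (71821/171)² = 5158256041/29241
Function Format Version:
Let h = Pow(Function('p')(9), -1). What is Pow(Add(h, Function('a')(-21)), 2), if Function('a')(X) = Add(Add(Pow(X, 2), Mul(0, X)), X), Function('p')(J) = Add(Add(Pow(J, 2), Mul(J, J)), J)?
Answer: Rational(5158256041, 29241) ≈ 1.7641e+5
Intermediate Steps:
Function('p')(J) = Add(J, Mul(2, Pow(J, 2))) (Function('p')(J) = Add(Add(Pow(J, 2), Pow(J, 2)), J) = Add(Mul(2, Pow(J, 2)), J) = Add(J, Mul(2, Pow(J, 2))))
Function('a')(X) = Add(X, Pow(X, 2)) (Function('a')(X) = Add(Add(Pow(X, 2), 0), X) = Add(Pow(X, 2), X) = Add(X, Pow(X, 2)))
h = Rational(1, 171) (h = Pow(Mul(9, Add(1, Mul(2, 9))), -1) = Pow(Mul(9, Add(1, 18)), -1) = Pow(Mul(9, 19), -1) = Pow(171, -1) = Rational(1, 171) ≈ 0.0058480)
Pow(Add(h, Function('a')(-21)), 2) = Pow(Add(Rational(1, 171), Mul(-21, Add(1, -21))), 2) = Pow(Add(Rational(1, 171), Mul(-21, -20)), 2) = Pow(Add(Rational(1, 171), 420), 2) = Pow(Rational(71821, 171), 2) = Rational(5158256041, 29241)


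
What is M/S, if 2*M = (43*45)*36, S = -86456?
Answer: -17415/43228 ≈ -0.40286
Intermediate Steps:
M = 34830 (M = ((43*45)*36)/2 = (1935*36)/2 = (1/2)*69660 = 34830)
M/S = 34830/(-86456) = 34830*(-1/86456) = -17415/43228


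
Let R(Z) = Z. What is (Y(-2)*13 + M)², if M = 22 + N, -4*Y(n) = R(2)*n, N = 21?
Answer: 3136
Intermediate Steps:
Y(n) = -n/2
M = 43 (M = 22 + 21 = 43)
(Y(-2)*13 + M)² = (-½*(-2)*13 + 43)² = (1*13 + 43)² = (13 + 43)² = 56² = 3136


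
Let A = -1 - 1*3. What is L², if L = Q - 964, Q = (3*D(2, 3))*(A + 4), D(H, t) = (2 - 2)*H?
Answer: 929296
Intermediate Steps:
A = -4 (A = -1 - 3 = -4)
D(H, t) = 0 (D(H, t) = 0*H = 0)
Q = 0 (Q = (3*0)*(-4 + 4) = 0*0 = 0)
L = -964 (L = 0 - 964 = -964)
L² = (-964)² = 929296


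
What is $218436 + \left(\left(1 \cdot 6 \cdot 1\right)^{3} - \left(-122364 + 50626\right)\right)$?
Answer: $290390$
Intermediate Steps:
$218436 + \left(\left(1 \cdot 6 \cdot 1\right)^{3} - \left(-122364 + 50626\right)\right) = 218436 + \left(\left(6 \cdot 1\right)^{3} - -71738\right) = 218436 + \left(6^{3} + 71738\right) = 218436 + \left(216 + 71738\right) = 218436 + 71954 = 290390$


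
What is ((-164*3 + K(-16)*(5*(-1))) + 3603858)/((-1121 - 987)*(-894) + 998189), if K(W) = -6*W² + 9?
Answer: 3611001/2882741 ≈ 1.2526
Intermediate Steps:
K(W) = 9 - 6*W²
((-164*3 + K(-16)*(5*(-1))) + 3603858)/((-1121 - 987)*(-894) + 998189) = ((-164*3 + (9 - 6*(-16)²)*(5*(-1))) + 3603858)/((-1121 - 987)*(-894) + 998189) = ((-492 + (9 - 6*256)*(-5)) + 3603858)/(-2108*(-894) + 998189) = ((-492 + (9 - 1536)*(-5)) + 3603858)/(1884552 + 998189) = ((-492 - 1527*(-5)) + 3603858)/2882741 = ((-492 + 7635) + 3603858)*(1/2882741) = (7143 + 3603858)*(1/2882741) = 3611001*(1/2882741) = 3611001/2882741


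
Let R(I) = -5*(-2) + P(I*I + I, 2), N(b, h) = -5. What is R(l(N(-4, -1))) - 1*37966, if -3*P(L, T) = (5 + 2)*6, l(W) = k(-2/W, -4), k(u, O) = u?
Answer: -37970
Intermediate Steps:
l(W) = -2/W
P(L, T) = -14 (P(L, T) = -(5 + 2)*6/3 = -7*6/3 = -⅓*42 = -14)
R(I) = -4 (R(I) = -5*(-2) - 14 = 10 - 14 = -4)
R(l(N(-4, -1))) - 1*37966 = -4 - 1*37966 = -4 - 37966 = -37970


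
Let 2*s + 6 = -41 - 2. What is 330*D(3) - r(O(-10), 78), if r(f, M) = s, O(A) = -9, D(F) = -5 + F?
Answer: -1271/2 ≈ -635.50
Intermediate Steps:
s = -49/2 (s = -3 + (-41 - 2)/2 = -3 + (1/2)*(-43) = -3 - 43/2 = -49/2 ≈ -24.500)
r(f, M) = -49/2
330*D(3) - r(O(-10), 78) = 330*(-5 + 3) - 1*(-49/2) = 330*(-2) + 49/2 = -660 + 49/2 = -1271/2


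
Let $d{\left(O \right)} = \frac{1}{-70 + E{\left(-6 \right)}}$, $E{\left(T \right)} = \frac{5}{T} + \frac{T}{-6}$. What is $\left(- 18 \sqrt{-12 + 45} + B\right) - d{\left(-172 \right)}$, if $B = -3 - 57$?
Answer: $- \frac{25134}{419} - 18 \sqrt{33} \approx -163.39$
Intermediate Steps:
$B = -60$ ($B = -3 - 57 = -60$)
$E{\left(T \right)} = \frac{5}{T} - \frac{T}{6}$ ($E{\left(T \right)} = \frac{5}{T} + T \left(- \frac{1}{6}\right) = \frac{5}{T} - \frac{T}{6}$)
$d{\left(O \right)} = - \frac{6}{419}$ ($d{\left(O \right)} = \frac{1}{-70 + \left(\frac{5}{-6} - -1\right)} = \frac{1}{-70 + \left(5 \left(- \frac{1}{6}\right) + 1\right)} = \frac{1}{-70 + \left(- \frac{5}{6} + 1\right)} = \frac{1}{-70 + \frac{1}{6}} = \frac{1}{- \frac{419}{6}} = - \frac{6}{419}$)
$\left(- 18 \sqrt{-12 + 45} + B\right) - d{\left(-172 \right)} = \left(- 18 \sqrt{-12 + 45} - 60\right) - - \frac{6}{419} = \left(- 18 \sqrt{33} - 60\right) + \frac{6}{419} = \left(-60 - 18 \sqrt{33}\right) + \frac{6}{419} = - \frac{25134}{419} - 18 \sqrt{33}$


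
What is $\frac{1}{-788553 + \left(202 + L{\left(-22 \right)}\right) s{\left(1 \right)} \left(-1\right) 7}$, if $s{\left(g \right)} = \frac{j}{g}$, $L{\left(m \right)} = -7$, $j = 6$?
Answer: $- \frac{1}{796743} \approx -1.2551 \cdot 10^{-6}$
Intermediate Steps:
$s{\left(g \right)} = \frac{6}{g}$
$\frac{1}{-788553 + \left(202 + L{\left(-22 \right)}\right) s{\left(1 \right)} \left(-1\right) 7} = \frac{1}{-788553 + \left(202 - 7\right) \frac{6}{1} \left(-1\right) 7} = \frac{1}{-788553 + 195 \cdot 6 \cdot 1 \left(-1\right) 7} = \frac{1}{-788553 + 195 \cdot 6 \left(-1\right) 7} = \frac{1}{-788553 + 195 \left(\left(-6\right) 7\right)} = \frac{1}{-788553 + 195 \left(-42\right)} = \frac{1}{-788553 - 8190} = \frac{1}{-796743} = - \frac{1}{796743}$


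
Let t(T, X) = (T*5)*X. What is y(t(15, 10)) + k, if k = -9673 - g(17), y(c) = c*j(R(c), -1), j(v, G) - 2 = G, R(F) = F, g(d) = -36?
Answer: -8887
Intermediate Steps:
j(v, G) = 2 + G
t(T, X) = 5*T*X (t(T, X) = (5*T)*X = 5*T*X)
y(c) = c (y(c) = c*(2 - 1) = c*1 = c)
k = -9637 (k = -9673 - 1*(-36) = -9673 + 36 = -9637)
y(t(15, 10)) + k = 5*15*10 - 9637 = 750 - 9637 = -8887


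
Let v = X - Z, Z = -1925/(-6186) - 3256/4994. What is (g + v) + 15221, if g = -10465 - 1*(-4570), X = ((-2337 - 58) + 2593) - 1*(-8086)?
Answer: 24728827973/1404222 ≈ 17610.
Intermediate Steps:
Z = -478553/1404222 (Z = -1925*(-1/6186) - 3256*1/4994 = 1925/6186 - 148/227 = -478553/1404222 ≈ -0.34080)
X = 8284 (X = (-2395 + 2593) + 8086 = 198 + 8086 = 8284)
g = -5895 (g = -10465 + 4570 = -5895)
v = 11633053601/1404222 (v = 8284 - 1*(-478553/1404222) = 8284 + 478553/1404222 = 11633053601/1404222 ≈ 8284.3)
(g + v) + 15221 = (-5895 + 11633053601/1404222) + 15221 = 3355164911/1404222 + 15221 = 24728827973/1404222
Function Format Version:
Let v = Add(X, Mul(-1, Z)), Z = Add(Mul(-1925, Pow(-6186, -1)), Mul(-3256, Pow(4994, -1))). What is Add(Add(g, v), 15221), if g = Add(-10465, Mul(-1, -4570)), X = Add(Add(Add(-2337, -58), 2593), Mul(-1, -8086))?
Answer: Rational(24728827973, 1404222) ≈ 17610.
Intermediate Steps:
Z = Rational(-478553, 1404222) (Z = Add(Mul(-1925, Rational(-1, 6186)), Mul(-3256, Rational(1, 4994))) = Add(Rational(1925, 6186), Rational(-148, 227)) = Rational(-478553, 1404222) ≈ -0.34080)
X = 8284 (X = Add(Add(-2395, 2593), 8086) = Add(198, 8086) = 8284)
g = -5895 (g = Add(-10465, 4570) = -5895)
v = Rational(11633053601, 1404222) (v = Add(8284, Mul(-1, Rational(-478553, 1404222))) = Add(8284, Rational(478553, 1404222)) = Rational(11633053601, 1404222) ≈ 8284.3)
Add(Add(g, v), 15221) = Add(Add(-5895, Rational(11633053601, 1404222)), 15221) = Add(Rational(3355164911, 1404222), 15221) = Rational(24728827973, 1404222)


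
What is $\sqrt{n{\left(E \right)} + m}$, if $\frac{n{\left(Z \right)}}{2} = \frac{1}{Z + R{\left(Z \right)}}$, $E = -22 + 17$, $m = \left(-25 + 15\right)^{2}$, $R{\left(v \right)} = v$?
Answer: $\frac{\sqrt{2495}}{5} \approx 9.99$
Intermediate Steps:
$m = 100$ ($m = \left(-10\right)^{2} = 100$)
$E = -5$
$n{\left(Z \right)} = \frac{1}{Z}$ ($n{\left(Z \right)} = \frac{2}{Z + Z} = \frac{2}{2 Z} = 2 \frac{1}{2 Z} = \frac{1}{Z}$)
$\sqrt{n{\left(E \right)} + m} = \sqrt{\frac{1}{-5} + 100} = \sqrt{- \frac{1}{5} + 100} = \sqrt{\frac{499}{5}} = \frac{\sqrt{2495}}{5}$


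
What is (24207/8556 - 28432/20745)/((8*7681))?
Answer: 86303341/3635554943520 ≈ 2.3739e-5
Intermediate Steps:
(24207/8556 - 28432/20745)/((8*7681)) = (24207*(1/8556) - 28432*1/20745)/61448 = (8069/2852 - 28432/20745)*(1/61448) = (86303341/59164740)*(1/61448) = 86303341/3635554943520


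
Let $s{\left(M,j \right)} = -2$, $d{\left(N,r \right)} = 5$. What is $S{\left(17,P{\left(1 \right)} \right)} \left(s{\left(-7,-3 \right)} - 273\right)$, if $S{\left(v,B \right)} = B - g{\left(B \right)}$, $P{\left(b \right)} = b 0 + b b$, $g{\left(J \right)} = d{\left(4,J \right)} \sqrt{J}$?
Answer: $1100$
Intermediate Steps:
$g{\left(J \right)} = 5 \sqrt{J}$
$P{\left(b \right)} = b^{2}$ ($P{\left(b \right)} = 0 + b^{2} = b^{2}$)
$S{\left(v,B \right)} = B - 5 \sqrt{B}$
$S{\left(17,P{\left(1 \right)} \right)} \left(s{\left(-7,-3 \right)} - 273\right) = \left(1^{2} - 5 \sqrt{1^{2}}\right) \left(-2 - 273\right) = \left(1 - 5 \sqrt{1}\right) \left(-275\right) = \left(1 - 5\right) \left(-275\right) = \left(-4\right) \left(-275\right) = 1100$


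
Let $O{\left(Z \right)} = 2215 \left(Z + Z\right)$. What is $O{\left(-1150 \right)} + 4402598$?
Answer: $-691902$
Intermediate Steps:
$O{\left(Z \right)} = 4430 Z$ ($O{\left(Z \right)} = 2215 \cdot 2 Z = 4430 Z$)
$O{\left(-1150 \right)} + 4402598 = 4430 \left(-1150\right) + 4402598 = -5094500 + 4402598 = -691902$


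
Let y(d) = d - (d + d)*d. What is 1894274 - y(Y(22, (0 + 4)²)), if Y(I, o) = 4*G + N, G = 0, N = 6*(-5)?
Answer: 1896104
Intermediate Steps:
N = -30
Y(I, o) = -30 (Y(I, o) = 4*0 - 30 = 0 - 30 = -30)
y(d) = d - 2*d² (y(d) = d - 2*d*d = d - 2*d²)
1894274 - y(Y(22, (0 + 4)²)) = 1894274 - (-30)*(1 - 2*(-30)) = 1894274 - (-30)*(1 + 60) = 1894274 - (-30)*61 = 1894274 - 1*(-1830) = 1894274 + 1830 = 1896104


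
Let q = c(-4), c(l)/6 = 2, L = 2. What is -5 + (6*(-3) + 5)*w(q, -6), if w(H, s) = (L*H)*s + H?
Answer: 1711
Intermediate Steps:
c(l) = 12 (c(l) = 6*2 = 12)
q = 12
w(H, s) = H + 2*H*s (w(H, s) = (2*H)*s + H = 2*H*s + H = H + 2*H*s)
-5 + (6*(-3) + 5)*w(q, -6) = -5 + (6*(-3) + 5)*(12*(1 + 2*(-6))) = -5 + (-18 + 5)*(12*(1 - 12)) = -5 - 156*(-11) = -5 - 13*(-132) = -5 + 1716 = 1711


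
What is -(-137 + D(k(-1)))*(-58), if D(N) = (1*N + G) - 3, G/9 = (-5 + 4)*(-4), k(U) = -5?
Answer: -6322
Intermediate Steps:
G = 36 (G = 9*((-5 + 4)*(-4)) = 9*(-1*(-4)) = 9*4 = 36)
D(N) = 33 + N (D(N) = (1*N + 36) - 3 = (N + 36) - 3 = (36 + N) - 3 = 33 + N)
-(-137 + D(k(-1)))*(-58) = -(-137 + (33 - 5))*(-58) = -(-137 + 28)*(-58) = -(-109)*(-58) = -1*6322 = -6322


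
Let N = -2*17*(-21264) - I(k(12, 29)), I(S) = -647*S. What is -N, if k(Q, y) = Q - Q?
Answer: -722976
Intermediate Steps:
k(Q, y) = 0
N = 722976 (N = -2*17*(-21264) - (-647)*0 = -34*(-21264) - 1*0 = 722976 + 0 = 722976)
-N = -1*722976 = -722976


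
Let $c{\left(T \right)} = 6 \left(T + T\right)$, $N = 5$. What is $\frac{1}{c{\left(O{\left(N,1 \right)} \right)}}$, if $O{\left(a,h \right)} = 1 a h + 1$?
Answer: $\frac{1}{72} \approx 0.013889$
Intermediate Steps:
$O{\left(a,h \right)} = 1 + a h$ ($O{\left(a,h \right)} = a h + 1 = 1 + a h$)
$c{\left(T \right)} = 12 T$ ($c{\left(T \right)} = 6 \cdot 2 T = 12 T$)
$\frac{1}{c{\left(O{\left(N,1 \right)} \right)}} = \frac{1}{12 \left(1 + 5 \cdot 1\right)} = \frac{1}{12 \left(1 + 5\right)} = \frac{1}{12 \cdot 6} = \frac{1}{72}$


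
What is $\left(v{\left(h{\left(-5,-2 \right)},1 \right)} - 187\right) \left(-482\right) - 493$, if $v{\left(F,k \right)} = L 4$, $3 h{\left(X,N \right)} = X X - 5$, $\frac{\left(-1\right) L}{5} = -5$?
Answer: $41441$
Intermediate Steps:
$L = 25$ ($L = \left(-5\right) \left(-5\right) = 25$)
$h{\left(X,N \right)} = - \frac{5}{3} + \frac{X^{2}}{3}$ ($h{\left(X,N \right)} = \frac{X X - 5}{3} = \frac{X^{2} - 5}{3} = \frac{-5 + X^{2}}{3} = - \frac{5}{3} + \frac{X^{2}}{3}$)
$v{\left(F,k \right)} = 100$ ($v{\left(F,k \right)} = 25 \cdot 4 = 100$)
$\left(v{\left(h{\left(-5,-2 \right)},1 \right)} - 187\right) \left(-482\right) - 493 = \left(100 - 187\right) \left(-482\right) - 493 = \left(-87\right) \left(-482\right) - 493 = 41934 - 493 = 41441$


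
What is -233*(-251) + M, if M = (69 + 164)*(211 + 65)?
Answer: 122791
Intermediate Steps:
M = 64308 (M = 233*276 = 64308)
-233*(-251) + M = -233*(-251) + 64308 = 58483 + 64308 = 122791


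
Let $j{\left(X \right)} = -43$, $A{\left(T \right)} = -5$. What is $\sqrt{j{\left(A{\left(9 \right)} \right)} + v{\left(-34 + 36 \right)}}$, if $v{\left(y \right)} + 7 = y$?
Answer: $4 i \sqrt{3} \approx 6.9282 i$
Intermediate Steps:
$v{\left(y \right)} = -7 + y$
$\sqrt{j{\left(A{\left(9 \right)} \right)} + v{\left(-34 + 36 \right)}} = \sqrt{-43 + \left(-7 + \left(-34 + 36\right)\right)} = \sqrt{-43 + \left(-7 + 2\right)} = \sqrt{-43 - 5} = \sqrt{-48} = 4 i \sqrt{3}$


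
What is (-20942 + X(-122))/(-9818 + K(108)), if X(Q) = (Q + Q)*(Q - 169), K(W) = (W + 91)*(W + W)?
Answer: 25031/16583 ≈ 1.5094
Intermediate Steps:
K(W) = 2*W*(91 + W) (K(W) = (91 + W)*(2*W) = 2*W*(91 + W))
X(Q) = 2*Q*(-169 + Q) (X(Q) = (2*Q)*(-169 + Q) = 2*Q*(-169 + Q))
(-20942 + X(-122))/(-9818 + K(108)) = (-20942 + 2*(-122)*(-169 - 122))/(-9818 + 2*108*(91 + 108)) = (-20942 + 2*(-122)*(-291))/(-9818 + 2*108*199) = (-20942 + 71004)/(-9818 + 42984) = 50062/33166 = 50062*(1/33166) = 25031/16583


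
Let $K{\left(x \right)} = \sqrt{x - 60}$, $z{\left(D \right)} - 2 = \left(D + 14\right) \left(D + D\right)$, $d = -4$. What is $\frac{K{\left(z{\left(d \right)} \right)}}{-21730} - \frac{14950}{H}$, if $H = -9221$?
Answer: $\frac{14950}{9221} - \frac{i \sqrt{138}}{21730} \approx 1.6213 - 0.0005406 i$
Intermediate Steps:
$z{\left(D \right)} = 2 + 2 D \left(14 + D\right)$ ($z{\left(D \right)} = 2 + \left(D + 14\right) \left(D + D\right) = 2 + \left(14 + D\right) 2 D = 2 + 2 D \left(14 + D\right)$)
$K{\left(x \right)} = \sqrt{-60 + x}$
$\frac{K{\left(z{\left(d \right)} \right)}}{-21730} - \frac{14950}{H} = \frac{\sqrt{-60 + \left(2 + 2 \left(-4\right)^{2} + 28 \left(-4\right)\right)}}{-21730} - \frac{14950}{-9221} = \sqrt{-60 + \left(2 + 2 \cdot 16 - 112\right)} \left(- \frac{1}{21730}\right) - - \frac{14950}{9221} = \sqrt{-60 + \left(2 + 32 - 112\right)} \left(- \frac{1}{21730}\right) + \frac{14950}{9221} = \sqrt{-60 - 78} \left(- \frac{1}{21730}\right) + \frac{14950}{9221} = \sqrt{-138} \left(- \frac{1}{21730}\right) + \frac{14950}{9221} = i \sqrt{138} \left(- \frac{1}{21730}\right) + \frac{14950}{9221} = - \frac{i \sqrt{138}}{21730} + \frac{14950}{9221} = \frac{14950}{9221} - \frac{i \sqrt{138}}{21730}$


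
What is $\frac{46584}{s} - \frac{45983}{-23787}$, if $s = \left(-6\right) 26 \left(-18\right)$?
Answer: $\frac{5727842}{309231} \approx 18.523$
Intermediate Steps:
$s = 2808$ ($s = \left(-156\right) \left(-18\right) = 2808$)
$\frac{46584}{s} - \frac{45983}{-23787} = \frac{46584}{2808} - \frac{45983}{-23787} = 46584 \cdot \frac{1}{2808} - - \frac{45983}{23787} = \frac{647}{39} + \frac{45983}{23787} = \frac{5727842}{309231}$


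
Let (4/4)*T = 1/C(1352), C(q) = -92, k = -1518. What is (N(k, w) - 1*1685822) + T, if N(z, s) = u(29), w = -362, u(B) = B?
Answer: -155092957/92 ≈ -1.6858e+6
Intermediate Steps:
N(z, s) = 29
T = -1/92 (T = 1/(-92) = -1/92 ≈ -0.010870)
(N(k, w) - 1*1685822) + T = (29 - 1*1685822) - 1/92 = (29 - 1685822) - 1/92 = -1685793 - 1/92 = -155092957/92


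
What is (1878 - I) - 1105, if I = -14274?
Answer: 15047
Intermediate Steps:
(1878 - I) - 1105 = (1878 - 1*(-14274)) - 1105 = (1878 + 14274) - 1105 = 16152 - 1105 = 15047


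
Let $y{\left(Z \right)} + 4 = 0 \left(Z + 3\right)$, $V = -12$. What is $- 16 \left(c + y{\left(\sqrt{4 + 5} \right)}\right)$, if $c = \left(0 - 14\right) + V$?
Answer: $480$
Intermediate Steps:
$y{\left(Z \right)} = -4$ ($y{\left(Z \right)} = -4 + 0 \left(Z + 3\right) = -4 + 0 \left(3 + Z\right) = -4 + 0 = -4$)
$c = -26$ ($c = \left(0 - 14\right) - 12 = -14 - 12 = -26$)
$- 16 \left(c + y{\left(\sqrt{4 + 5} \right)}\right) = - 16 \left(-26 - 4\right) = \left(-16\right) \left(-30\right) = 480$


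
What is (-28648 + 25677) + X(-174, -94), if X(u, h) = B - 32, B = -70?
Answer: -3073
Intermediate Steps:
X(u, h) = -102 (X(u, h) = -70 - 32 = -102)
(-28648 + 25677) + X(-174, -94) = (-28648 + 25677) - 102 = -2971 - 102 = -3073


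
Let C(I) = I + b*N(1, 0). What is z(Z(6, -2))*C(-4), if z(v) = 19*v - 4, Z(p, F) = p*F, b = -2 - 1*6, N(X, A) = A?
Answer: 928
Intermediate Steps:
b = -8 (b = -2 - 6 = -8)
Z(p, F) = F*p
C(I) = I (C(I) = I - 8*0 = I + 0 = I)
z(v) = -4 + 19*v
z(Z(6, -2))*C(-4) = (-4 + 19*(-2*6))*(-4) = (-4 + 19*(-12))*(-4) = (-4 - 228)*(-4) = -232*(-4) = 928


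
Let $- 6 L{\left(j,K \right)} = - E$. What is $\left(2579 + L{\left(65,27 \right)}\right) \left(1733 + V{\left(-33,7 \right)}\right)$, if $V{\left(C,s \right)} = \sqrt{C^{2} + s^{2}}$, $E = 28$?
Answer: $\frac{13432483}{3} + \frac{7751 \sqrt{1138}}{3} \approx 4.5647 \cdot 10^{6}$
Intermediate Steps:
$L{\left(j,K \right)} = \frac{14}{3}$ ($L{\left(j,K \right)} = - \frac{\left(-1\right) 28}{6} = \left(- \frac{1}{6}\right) \left(-28\right) = \frac{14}{3}$)
$\left(2579 + L{\left(65,27 \right)}\right) \left(1733 + V{\left(-33,7 \right)}\right) = \left(2579 + \frac{14}{3}\right) \left(1733 + \sqrt{\left(-33\right)^{2} + 7^{2}}\right) = \frac{7751 \left(1733 + \sqrt{1089 + 49}\right)}{3} = \frac{7751 \left(1733 + \sqrt{1138}\right)}{3} = \frac{13432483}{3} + \frac{7751 \sqrt{1138}}{3}$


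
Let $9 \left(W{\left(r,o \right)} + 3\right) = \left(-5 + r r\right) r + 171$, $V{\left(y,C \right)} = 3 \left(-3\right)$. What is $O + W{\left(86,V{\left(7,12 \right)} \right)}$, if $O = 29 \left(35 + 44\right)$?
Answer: $\frac{656389}{9} \approx 72932.0$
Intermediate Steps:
$V{\left(y,C \right)} = -9$
$O = 2291$ ($O = 29 \cdot 79 = 2291$)
$W{\left(r,o \right)} = 16 + \frac{r \left(-5 + r^{2}\right)}{9}$ ($W{\left(r,o \right)} = -3 + \frac{\left(-5 + r r\right) r + 171}{9} = -3 + \frac{\left(-5 + r^{2}\right) r + 171}{9} = -3 + \frac{r \left(-5 + r^{2}\right) + 171}{9} = -3 + \frac{171 + r \left(-5 + r^{2}\right)}{9} = -3 + \left(19 + \frac{r \left(-5 + r^{2}\right)}{9}\right) = 16 + \frac{r \left(-5 + r^{2}\right)}{9}$)
$O + W{\left(86,V{\left(7,12 \right)} \right)} = 2291 + \left(16 - \frac{430}{9} + \frac{86^{3}}{9}\right) = 2291 + \left(16 - \frac{430}{9} + \frac{1}{9} \cdot 636056\right) = 2291 + \left(16 - \frac{430}{9} + \frac{636056}{9}\right) = 2291 + \frac{635770}{9} = \frac{656389}{9}$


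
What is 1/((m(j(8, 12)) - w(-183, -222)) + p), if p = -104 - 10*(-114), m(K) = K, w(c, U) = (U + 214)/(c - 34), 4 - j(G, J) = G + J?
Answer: 217/221332 ≈ 0.00098043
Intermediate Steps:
j(G, J) = 4 - G - J (j(G, J) = 4 - (G + J) = 4 + (-G - J) = 4 - G - J)
w(c, U) = (214 + U)/(-34 + c)
p = 1036 (p = -104 + 1140 = 1036)
1/((m(j(8, 12)) - w(-183, -222)) + p) = 1/(((4 - 1*8 - 1*12) - (214 - 222)/(-34 - 183)) + 1036) = 1/(((4 - 8 - 12) - (-8)/(-217)) + 1036) = 1/((-16 - (-1)*(-8)/217) + 1036) = 1/((-16 - 1*8/217) + 1036) = 1/((-16 - 8/217) + 1036) = 1/(-3480/217 + 1036) = 1/(221332/217) = 217/221332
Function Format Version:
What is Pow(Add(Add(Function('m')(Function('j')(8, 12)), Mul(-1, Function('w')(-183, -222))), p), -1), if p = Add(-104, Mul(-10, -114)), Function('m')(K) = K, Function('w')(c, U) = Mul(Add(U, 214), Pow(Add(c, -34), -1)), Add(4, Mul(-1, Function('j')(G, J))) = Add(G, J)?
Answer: Rational(217, 221332) ≈ 0.00098043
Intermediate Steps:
Function('j')(G, J) = Add(4, Mul(-1, G), Mul(-1, J)) (Function('j')(G, J) = Add(4, Mul(-1, Add(G, J))) = Add(4, Add(Mul(-1, G), Mul(-1, J))) = Add(4, Mul(-1, G), Mul(-1, J)))
Function('w')(c, U) = Mul(Pow(Add(-34, c), -1), Add(214, U)) (Function('w')(c, U) = Mul(Add(214, U), Pow(Add(-34, c), -1)) = Mul(Pow(Add(-34, c), -1), Add(214, U)))
p = 1036 (p = Add(-104, 1140) = 1036)
Pow(Add(Add(Function('m')(Function('j')(8, 12)), Mul(-1, Function('w')(-183, -222))), p), -1) = Pow(Add(Add(Add(4, Mul(-1, 8), Mul(-1, 12)), Mul(-1, Mul(Pow(Add(-34, -183), -1), Add(214, -222)))), 1036), -1) = Pow(Add(Add(Add(4, -8, -12), Mul(-1, Mul(Pow(-217, -1), -8))), 1036), -1) = Pow(Add(Add(-16, Mul(-1, Mul(Rational(-1, 217), -8))), 1036), -1) = Pow(Add(Add(-16, Mul(-1, Rational(8, 217))), 1036), -1) = Pow(Add(Add(-16, Rational(-8, 217)), 1036), -1) = Pow(Add(Rational(-3480, 217), 1036), -1) = Pow(Rational(221332, 217), -1) = Rational(217, 221332)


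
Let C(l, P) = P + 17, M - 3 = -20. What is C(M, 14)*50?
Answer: 1550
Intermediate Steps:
M = -17 (M = 3 - 20 = -17)
C(l, P) = 17 + P
C(M, 14)*50 = (17 + 14)*50 = 31*50 = 1550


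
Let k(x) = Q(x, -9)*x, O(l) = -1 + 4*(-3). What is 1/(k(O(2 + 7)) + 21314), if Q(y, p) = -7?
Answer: 1/21405 ≈ 4.6718e-5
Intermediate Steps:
O(l) = -13 (O(l) = -1 - 12 = -13)
k(x) = -7*x
1/(k(O(2 + 7)) + 21314) = 1/(-7*(-13) + 21314) = 1/(91 + 21314) = 1/21405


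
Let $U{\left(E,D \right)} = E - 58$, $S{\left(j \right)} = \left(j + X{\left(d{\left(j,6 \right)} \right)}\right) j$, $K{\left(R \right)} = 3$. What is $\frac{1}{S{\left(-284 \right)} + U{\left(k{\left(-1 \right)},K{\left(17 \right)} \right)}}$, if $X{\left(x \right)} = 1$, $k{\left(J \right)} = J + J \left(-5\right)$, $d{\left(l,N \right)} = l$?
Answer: $\frac{1}{80318} \approx 1.2451 \cdot 10^{-5}$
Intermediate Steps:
$k{\left(J \right)} = - 4 J$ ($k{\left(J \right)} = J - 5 J = - 4 J$)
$S{\left(j \right)} = j \left(1 + j\right)$ ($S{\left(j \right)} = \left(j + 1\right) j = \left(1 + j\right) j = j \left(1 + j\right)$)
$U{\left(E,D \right)} = -58 + E$
$\frac{1}{S{\left(-284 \right)} + U{\left(k{\left(-1 \right)},K{\left(17 \right)} \right)}} = \frac{1}{- 284 \left(1 - 284\right) - 54} = \frac{1}{\left(-284\right) \left(-283\right) + \left(-58 + 4\right)} = \frac{1}{80372 - 54} = \frac{1}{80318}$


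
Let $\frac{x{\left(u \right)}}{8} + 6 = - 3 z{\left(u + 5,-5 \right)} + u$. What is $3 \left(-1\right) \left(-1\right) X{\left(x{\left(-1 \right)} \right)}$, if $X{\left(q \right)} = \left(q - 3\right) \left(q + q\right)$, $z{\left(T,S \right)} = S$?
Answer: $23424$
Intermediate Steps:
$x{\left(u \right)} = 72 + 8 u$ ($x{\left(u \right)} = -48 + 8 \left(\left(-3\right) \left(-5\right) + u\right) = -48 + 8 \left(15 + u\right) = -48 + \left(120 + 8 u\right) = 72 + 8 u$)
$X{\left(q \right)} = 2 q \left(-3 + q\right)$ ($X{\left(q \right)} = \left(-3 + q\right) 2 q = 2 q \left(-3 + q\right)$)
$3 \left(-1\right) \left(-1\right) X{\left(x{\left(-1 \right)} \right)} = 3 \left(-1\right) \left(-1\right) 2 \left(72 + 8 \left(-1\right)\right) \left(-3 + \left(72 + 8 \left(-1\right)\right)\right) = \left(-3\right) \left(-1\right) 2 \left(72 - 8\right) \left(-3 + \left(72 - 8\right)\right) = 3 \cdot 2 \cdot 64 \left(-3 + 64\right) = 3 \cdot 2 \cdot 64 \cdot 61 = 3 \cdot 7808 = 23424$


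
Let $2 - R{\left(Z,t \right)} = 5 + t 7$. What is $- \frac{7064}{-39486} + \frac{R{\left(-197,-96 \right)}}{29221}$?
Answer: $\frac{116416639}{576910203} \approx 0.20179$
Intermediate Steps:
$R{\left(Z,t \right)} = -3 - 7 t$ ($R{\left(Z,t \right)} = 2 - \left(5 + t 7\right) = 2 - \left(5 + 7 t\right) = -3 - 7 t$)
$- \frac{7064}{-39486} + \frac{R{\left(-197,-96 \right)}}{29221} = - \frac{7064}{-39486} + \frac{-3 - -672}{29221} = \left(-7064\right) \left(- \frac{1}{39486}\right) + \left(-3 + 672\right) \frac{1}{29221} = \frac{3532}{19743} + 669 \cdot \frac{1}{29221} = \frac{3532}{19743} + \frac{669}{29221} = \frac{116416639}{576910203}$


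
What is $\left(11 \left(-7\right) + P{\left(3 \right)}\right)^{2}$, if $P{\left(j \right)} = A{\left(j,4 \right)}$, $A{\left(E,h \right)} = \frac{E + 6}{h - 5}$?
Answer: $7396$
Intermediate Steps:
$A{\left(E,h \right)} = \frac{6 + E}{-5 + h}$
$P{\left(j \right)} = -6 - j$ ($P{\left(j \right)} = \frac{6 + j}{-5 + 4} = \frac{6 + j}{-1} = - (6 + j) = -6 - j$)
$\left(11 \left(-7\right) + P{\left(3 \right)}\right)^{2} = \left(11 \left(-7\right) - 9\right)^{2} = \left(-77 - 9\right)^{2} = \left(-86\right)^{2} = 7396$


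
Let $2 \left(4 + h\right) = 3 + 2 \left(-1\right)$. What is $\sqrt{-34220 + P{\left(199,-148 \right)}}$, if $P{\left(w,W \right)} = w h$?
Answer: $\frac{i \sqrt{139666}}{2} \approx 186.86 i$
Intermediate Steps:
$h = - \frac{7}{2}$ ($h = -4 + \frac{3 + 2 \left(-1\right)}{2} = -4 + \frac{3 - 2}{2} = -4 + \frac{1}{2} \cdot 1 = -4 + \frac{1}{2} = - \frac{7}{2} \approx -3.5$)
$P{\left(w,W \right)} = - \frac{7 w}{2}$ ($P{\left(w,W \right)} = w \left(- \frac{7}{2}\right) = - \frac{7 w}{2}$)
$\sqrt{-34220 + P{\left(199,-148 \right)}} = \sqrt{-34220 - \frac{1393}{2}} = \sqrt{- \frac{69833}{2}} = \frac{i \sqrt{139666}}{2}$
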